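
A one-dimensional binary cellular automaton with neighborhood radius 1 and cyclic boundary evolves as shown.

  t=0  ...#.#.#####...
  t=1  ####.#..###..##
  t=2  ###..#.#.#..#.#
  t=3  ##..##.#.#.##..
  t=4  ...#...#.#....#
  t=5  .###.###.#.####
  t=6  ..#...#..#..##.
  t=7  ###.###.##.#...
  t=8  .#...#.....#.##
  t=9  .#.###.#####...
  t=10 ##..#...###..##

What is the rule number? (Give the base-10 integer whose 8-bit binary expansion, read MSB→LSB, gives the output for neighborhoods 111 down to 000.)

  [7] ### => #  t=0,i=8
  [6] ##. => .  t=0,i=11
  [5] #.# => .  t=0,i=4
  [4] #.. => .  t=0,i=12
  [3] .## => .  t=0,i=7
  [2] .#. => #  t=0,i=3
  [1] ..# => #  t=0,i=2
  [0] ... => #  t=0,i=0
  bits 10000111 = 135

135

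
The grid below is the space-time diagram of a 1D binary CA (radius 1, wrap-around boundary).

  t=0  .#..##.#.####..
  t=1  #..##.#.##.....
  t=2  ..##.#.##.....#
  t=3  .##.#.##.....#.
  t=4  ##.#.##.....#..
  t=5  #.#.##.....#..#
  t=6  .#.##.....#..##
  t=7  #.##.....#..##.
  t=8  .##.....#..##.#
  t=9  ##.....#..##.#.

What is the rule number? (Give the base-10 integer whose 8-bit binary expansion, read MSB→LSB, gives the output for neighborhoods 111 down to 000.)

42

  nb ###: next=.  (t=0,i=10, bit7=0)
  nb ##.: next=.  (t=0,i=5, bit6=0)
  nb #.#: next=#  (t=0,i=6, bit5=1)
  nb #..: next=.  (t=0,i=2, bit4=0)
  nb .##: next=#  (t=0,i=4, bit3=1)
  nb .#.: next=.  (t=0,i=1, bit2=0)
  nb ..#: next=#  (t=0,i=0, bit1=1)
  nb ...: next=.  (t=0,i=14, bit0=0)
  bits 00101010 = 42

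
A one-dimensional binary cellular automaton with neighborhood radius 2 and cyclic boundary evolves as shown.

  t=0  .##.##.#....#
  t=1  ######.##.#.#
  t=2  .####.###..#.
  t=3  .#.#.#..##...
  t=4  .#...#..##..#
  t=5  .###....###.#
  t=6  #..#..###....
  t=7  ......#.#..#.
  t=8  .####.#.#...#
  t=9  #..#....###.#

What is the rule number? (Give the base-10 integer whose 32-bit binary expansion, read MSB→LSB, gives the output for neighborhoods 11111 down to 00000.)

  [31] ##### => #  t=1,i=1
  [30] ####. => #  t=1,i=4
  [29] ###.# => .  t=1,i=5
  [28] ###.. => #  t=2,i=8
  [27] ##.## => #  t=0,i=3
  [26] ##.#. => .  t=0,i=6
  [25] ##..# => #  t=2,i=9
  [24] ##... => .  t=3,i=10
  [23] #.### => .  t=1,i=12
  [22] #.##. => #  t=0,i=1
  [21] #.#.# => .  t=1,i=10
  [20] #.#.. => #  t=0,i=7
  [19] #..## => .  t=2,i=0
  [18] #..#. => .  t=2,i=10
  [17] #...# => #  t=4,i=3
  [16] #.... => .  t=0,i=9
  [15] .#### => .  t=1,i=0
  [14] .###. => .  t=2,i=7
  [13] .##.# => #  t=0,i=2
  [12] .##.. => #  t=3,i=9
  [11] .#.## => #  t=0,i=0
  [10] .#.#. => .  t=3,i=2
  [9] .#..# => .  t=2,i=12
  [8] .#... => #  t=0,i=8
  [7] ..### => #  t=2,i=1
  [6] ..##. => #  t=3,i=8
  [5] ..#.# => #  t=0,i=12
  [4] ..#.. => .  t=2,i=11
  [3] ...## => #  t=5,i=7
  [2] ...#. => .  t=0,i=11
  [1] ....# => #  t=0,i=10
  [0] ..... => #  t=7,i=1
  bits 11011010010100100011100111101011 = 3662821867

3662821867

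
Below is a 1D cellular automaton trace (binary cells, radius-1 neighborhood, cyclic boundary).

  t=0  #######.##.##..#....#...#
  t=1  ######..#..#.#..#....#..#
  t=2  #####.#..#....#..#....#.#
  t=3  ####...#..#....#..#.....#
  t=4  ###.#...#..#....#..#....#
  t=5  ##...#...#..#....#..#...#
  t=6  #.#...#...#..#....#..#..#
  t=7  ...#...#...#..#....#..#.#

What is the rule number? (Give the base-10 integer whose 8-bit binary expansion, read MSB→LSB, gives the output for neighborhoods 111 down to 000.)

152

  ### -> #   bit 7 = 1  t=0,i=0
  ##. -> .   bit 6 = 0  t=0,i=6
  #.# -> .   bit 5 = 0  t=0,i=7
  #.. -> #   bit 4 = 1  t=0,i=13
  .## -> #   bit 3 = 1  t=0,i=8
  .#. -> .   bit 2 = 0  t=0,i=15
  ..# -> .   bit 1 = 0  t=0,i=14
  ... -> .   bit 0 = 0  t=0,i=17
  bits 10011000 = 152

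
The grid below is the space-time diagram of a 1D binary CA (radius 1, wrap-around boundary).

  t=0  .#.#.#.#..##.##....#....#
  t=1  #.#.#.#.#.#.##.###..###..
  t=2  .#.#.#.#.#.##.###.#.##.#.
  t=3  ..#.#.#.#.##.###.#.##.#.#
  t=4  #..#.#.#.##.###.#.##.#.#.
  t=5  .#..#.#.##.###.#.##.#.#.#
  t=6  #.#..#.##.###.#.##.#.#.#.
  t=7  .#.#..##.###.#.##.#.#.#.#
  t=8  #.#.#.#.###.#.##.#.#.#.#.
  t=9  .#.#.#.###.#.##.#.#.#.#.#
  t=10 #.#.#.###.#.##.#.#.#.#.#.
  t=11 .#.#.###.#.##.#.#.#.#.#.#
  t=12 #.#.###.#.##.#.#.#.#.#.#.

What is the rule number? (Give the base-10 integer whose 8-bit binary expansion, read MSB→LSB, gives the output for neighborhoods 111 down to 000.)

  ### -> #   bit 7 = 1  t=1,i=16
  ##. -> .   bit 6 = 0  t=0,i=11
  #.# -> #   bit 5 = 1  t=0,i=0
  #.. -> #   bit 4 = 1  t=0,i=8
  .## -> #   bit 3 = 1  t=0,i=10
  .#. -> .   bit 2 = 0  t=0,i=1
  ..# -> .   bit 1 = 0  t=0,i=9
  ... -> #   bit 0 = 1  t=0,i=16
  bits 10111001 = 185

185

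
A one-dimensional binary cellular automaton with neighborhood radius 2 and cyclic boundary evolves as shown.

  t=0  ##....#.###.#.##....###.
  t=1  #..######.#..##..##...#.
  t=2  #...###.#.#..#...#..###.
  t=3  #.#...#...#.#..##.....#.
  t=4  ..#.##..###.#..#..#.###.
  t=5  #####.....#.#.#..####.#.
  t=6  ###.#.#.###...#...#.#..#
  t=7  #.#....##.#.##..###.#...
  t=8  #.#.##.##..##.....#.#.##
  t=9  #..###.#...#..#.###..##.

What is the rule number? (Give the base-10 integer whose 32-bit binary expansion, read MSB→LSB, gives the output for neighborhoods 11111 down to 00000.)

2966923366

  [31] ##### => #  t=1,i=5
  [30] ####. => .  t=1,i=7
  [29] ###.# => #  t=0,i=10
  [28] ###.. => #  t=4,i=22
  [27] ##.## => .  t=0,i=23
  [26] ##.#. => .  t=0,i=11
  [25] ##..# => .  t=1,i=15
  [24] ##... => .  t=0,i=2
  [23] #.### => #  t=0,i=8
  [22] #.##. => #  t=0,i=0
  [21] #.#.# => .  t=0,i=12
  [20] #.#.. => #  t=1,i=0
  [19] #..## => .  t=1,i=2
  [18] #..#. => #  t=2,i=12
  [17] #...# => #  t=1,i=20
  [16] #.... => #  t=0,i=3
  [15] .#### => #  t=1,i=4
  [14] .###. => .  t=0,i=9
  [13] .##.# => #  t=7,i=8
  [12] .##.. => .  t=0,i=1
  [11] .#.## => #  t=0,i=7
  [10] .#.#. => .  t=1,i=23
  [9] .#..# => .  t=1,i=1
  [8] .#... => .  t=2,i=1
  [7] ..### => .  t=0,i=20
  [6] ..##. => #  t=1,i=13
  [5] ..#.# => #  t=0,i=6
  [4] ..#.. => .  t=2,i=13
  [3] ...## => .  t=0,i=19
  [2] ...#. => #  t=0,i=5
  [1] ....# => #  t=0,i=4
  [0] ..... => .  t=3,i=19
  bits 10110000110101111010100001100110 = 2966923366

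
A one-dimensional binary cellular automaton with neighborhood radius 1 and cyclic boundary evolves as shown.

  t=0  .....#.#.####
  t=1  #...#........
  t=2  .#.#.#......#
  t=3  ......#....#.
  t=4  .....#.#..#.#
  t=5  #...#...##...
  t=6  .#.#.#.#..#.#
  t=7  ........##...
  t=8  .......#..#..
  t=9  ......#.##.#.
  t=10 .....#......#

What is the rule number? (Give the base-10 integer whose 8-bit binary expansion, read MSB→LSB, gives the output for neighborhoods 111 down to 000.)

  nb ###: next=.  (t=0,i=10, bit7=0)
  nb ##.: next=.  (t=0,i=12, bit6=0)
  nb #.#: next=.  (t=0,i=6, bit5=0)
  nb #..: next=#  (t=0,i=0, bit4=1)
  nb .##: next=.  (t=0,i=9, bit3=0)
  nb .#.: next=.  (t=0,i=5, bit2=0)
  nb ..#: next=#  (t=0,i=4, bit1=1)
  nb ...: next=.  (t=0,i=1, bit0=0)
  bits 00010010 = 18

18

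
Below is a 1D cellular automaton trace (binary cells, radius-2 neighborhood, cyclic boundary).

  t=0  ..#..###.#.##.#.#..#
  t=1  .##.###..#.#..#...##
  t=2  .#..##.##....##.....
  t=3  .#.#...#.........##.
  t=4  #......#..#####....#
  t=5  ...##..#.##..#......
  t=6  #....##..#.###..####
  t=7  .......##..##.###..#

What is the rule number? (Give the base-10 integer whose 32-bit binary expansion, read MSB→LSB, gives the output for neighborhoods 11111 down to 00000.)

1122779281

  [31] ##### => .  t=4,i=12
  [30] ####. => #  t=4,i=13
  [29] ###.# => .  t=0,i=7
  [28] ###.. => .  t=1,i=6
  [27] ##.## => .  t=1,i=0
  [26] ##.#. => .  t=0,i=8
  [25] ##..# => #  t=1,i=7
  [24] ##... => .  t=2,i=9
  [23] #.### => #  t=1,i=4
  [22] #.##. => #  t=0,i=11
  [21] #.#.# => #  t=0,i=9
  [20] #.#.. => .  t=0,i=16
  [19] #..## => #  t=0,i=4
  [18] #..#. => #  t=0,i=1
  [17] #...# => .  t=1,i=16
  [16] #.... => .  t=2,i=10
  [15] .#### => .  t=4,i=11
  [14] .###. => #  t=0,i=6
  [13] .##.# => .  t=0,i=12
  [12] .##.. => .  t=2,i=8
  [11] .#.## => .  t=0,i=10
  [10] .#.#. => .  t=0,i=15
  [9] .#..# => .  t=0,i=0
  [8] .#... => .  t=1,i=15
  [7] ..### => #  t=0,i=5
  [6] ..##. => .  t=1,i=18
  [5] ..#.# => .  t=1,i=9
  [4] ..#.. => #  t=0,i=2
  [3] ...## => .  t=1,i=17
  [2] ...#. => .  t=2,i=0
  [1] ....# => .  t=2,i=11
  [0] ..... => #  t=2,i=17
  bits 01000010111011000100000010010001 = 1122779281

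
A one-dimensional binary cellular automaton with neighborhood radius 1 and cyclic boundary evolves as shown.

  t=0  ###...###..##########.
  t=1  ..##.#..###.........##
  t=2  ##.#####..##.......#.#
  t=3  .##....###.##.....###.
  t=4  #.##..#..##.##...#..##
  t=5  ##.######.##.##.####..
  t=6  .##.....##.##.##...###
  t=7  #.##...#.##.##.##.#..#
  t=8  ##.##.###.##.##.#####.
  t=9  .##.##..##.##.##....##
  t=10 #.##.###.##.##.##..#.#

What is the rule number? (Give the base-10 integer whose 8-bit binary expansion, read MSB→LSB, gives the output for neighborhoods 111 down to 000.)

118

  nb ###: next=.  (t=0,i=1, bit7=0)
  nb ##.: next=#  (t=0,i=2, bit6=1)
  nb #.#: next=#  (t=0,i=21, bit5=1)
  nb #..: next=#  (t=0,i=3, bit4=1)
  nb .##: next=.  (t=0,i=0, bit3=0)
  nb .#.: next=#  (t=1,i=5, bit2=1)
  nb ..#: next=#  (t=0,i=5, bit1=1)
  nb ...: next=.  (t=0,i=4, bit0=0)
  bits 01110110 = 118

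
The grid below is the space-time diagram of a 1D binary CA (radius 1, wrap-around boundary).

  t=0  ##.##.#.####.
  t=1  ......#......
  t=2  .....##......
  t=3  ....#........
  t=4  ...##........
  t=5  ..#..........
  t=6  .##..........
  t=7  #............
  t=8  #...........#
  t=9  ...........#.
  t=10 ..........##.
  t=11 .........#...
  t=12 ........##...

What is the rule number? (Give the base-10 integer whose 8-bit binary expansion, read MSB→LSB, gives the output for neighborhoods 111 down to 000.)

  ###|.  b7=0 t=0,i=9
  ##.|.  b6=0 t=0,i=1
  #.#|.  b5=0 t=0,i=2
  #..|.  b4=0 t=1,i=7
  .##|.  b3=0 t=0,i=0
  .#.|#  b2=1 t=0,i=6
  ..#|#  b1=1 t=1,i=5
  ...|.  b0=0 t=1,i=0
  bits 00000110 = 6

6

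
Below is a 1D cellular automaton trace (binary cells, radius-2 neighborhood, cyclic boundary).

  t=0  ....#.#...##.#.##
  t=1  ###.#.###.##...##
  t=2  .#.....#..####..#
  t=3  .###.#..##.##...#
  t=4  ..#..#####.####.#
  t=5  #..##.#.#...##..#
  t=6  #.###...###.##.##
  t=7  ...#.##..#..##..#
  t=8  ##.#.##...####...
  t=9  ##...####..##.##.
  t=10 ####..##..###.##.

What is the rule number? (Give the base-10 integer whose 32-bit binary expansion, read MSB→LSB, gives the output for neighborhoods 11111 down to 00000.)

1096545122

  nb #####: next=.  (t=1,i=0, bit31=0)
  nb ####.: next=#  (t=1,i=1, bit30=1)
  nb ###.#: next=.  (t=1,i=2, bit29=0)
  nb ###..: next=.  (t=2,i=13, bit28=0)
  nb ##.##: next=.  (t=1,i=9, bit27=0)
  nb ##.#.: next=.  (t=0,i=12, bit26=0)
  nb ##..#: next=.  (t=2,i=14, bit25=0)
  nb ##...: next=#  (t=0,i=0, bit24=1)
  nb #.###: next=.  (t=1,i=6, bit23=0)
  nb #.##.: next=#  (t=0,i=15, bit22=1)
  nb #.#.#: next=.  (t=0,i=13, bit21=0)
  nb #.#..: next=#  (t=0,i=6, bit20=1)
  nb #..##: next=#  (t=2,i=9, bit19=1)
  nb #..#.: next=.  (t=2,i=15, bit18=0)
  nb #...#: next=#  (t=0,i=8, bit17=1)
  nb #....: next=#  (t=0,i=1, bit16=1)
  nb .####: next=#  (t=1,i=16, bit15=1)
  nb .###.: next=#  (t=1,i=7, bit14=1)
  nb .##.#: next=#  (t=0,i=11, bit13=1)
  nb .##..: next=#  (t=0,i=16, bit12=1)
  nb .#.##: next=.  (t=0,i=14, bit11=0)
  nb .#.#.: next=.  (t=0,i=5, bit10=0)
  nb .#..#: next=#  (t=2,i=8, bit9=1)
  nb .#...: next=#  (t=0,i=7, bit8=1)
  nb ..###: next=.  (t=1,i=15, bit7=0)
  nb ..##.: next=#  (t=0,i=10, bit6=1)
  nb ..#.#: next=#  (t=0,i=4, bit5=1)
  nb ..#..: next=.  (t=2,i=7, bit4=0)
  nb ...##: next=.  (t=0,i=9, bit3=0)
  nb ...#.: next=.  (t=0,i=3, bit2=0)
  nb ....#: next=#  (t=0,i=2, bit1=1)
  nb .....: next=.  (t=2,i=4, bit0=0)
  bits 01000001010110111111001101100010 = 1096545122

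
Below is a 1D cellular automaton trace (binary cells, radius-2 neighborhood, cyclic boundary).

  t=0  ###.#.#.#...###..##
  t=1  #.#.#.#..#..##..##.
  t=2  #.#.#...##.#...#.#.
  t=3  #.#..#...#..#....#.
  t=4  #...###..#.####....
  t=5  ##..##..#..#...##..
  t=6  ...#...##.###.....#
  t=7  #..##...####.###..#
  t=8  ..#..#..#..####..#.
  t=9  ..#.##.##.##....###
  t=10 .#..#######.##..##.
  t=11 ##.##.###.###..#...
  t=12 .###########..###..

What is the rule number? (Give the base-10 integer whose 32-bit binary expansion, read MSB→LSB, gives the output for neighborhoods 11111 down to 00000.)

  #####|#  b31=1 t=0,i=0
  ####.|.  b30=0 t=0,i=1
  ###.#|#  b29=1 t=0,i=2
  ###..|.  b28=0 t=0,i=14
  ##.##|#  b27=1 t=6,i=9
  ##.#.|.  b26=0 t=0,i=3
  ##..#|.  b25=0 t=0,i=15
  ##...|#  b24=1 t=4,i=15
  #.###|#  b23=1 t=4,i=11
  #.##.|#  b22=1 t=9,i=4
  #.#.#|#  b21=1 t=0,i=4
  #.#..|.  b20=0 t=0,i=8
  #..##|#  b19=1 t=0,i=16
  #..#.|#  b18=1 t=1,i=8
  #...#|.  b17=0 t=0,i=10
  #....|#  b16=1 t=3,i=14
  .####|.  b15=0 t=0,i=18
  .###.|#  b14=1 t=0,i=13
  .##.#|#  b13=1 t=1,i=17
  .##..|.  b12=0 t=1,i=13
  .#.##|.  b11=0 t=4,i=10
  .#.#.|.  b10=0 t=0,i=5
  .#..#|.  b9=0 t=1,i=7
  .#...|#  b8=1 t=0,i=9
  ..###|#  b7=1 t=0,i=12
  ..##.|.  b6=0 t=1,i=12
  ..#.#|.  b5=0 t=2,i=15
  ..#..|#  b4=1 t=1,i=9
  ...##|.  b3=0 t=0,i=11
  ...#.|.  b2=0 t=2,i=14
  ....#|.  b1=0 t=3,i=15
  .....|#  b0=1 t=6,i=15
  bits 10101001111011010110000110010001 = 2850906513

2850906513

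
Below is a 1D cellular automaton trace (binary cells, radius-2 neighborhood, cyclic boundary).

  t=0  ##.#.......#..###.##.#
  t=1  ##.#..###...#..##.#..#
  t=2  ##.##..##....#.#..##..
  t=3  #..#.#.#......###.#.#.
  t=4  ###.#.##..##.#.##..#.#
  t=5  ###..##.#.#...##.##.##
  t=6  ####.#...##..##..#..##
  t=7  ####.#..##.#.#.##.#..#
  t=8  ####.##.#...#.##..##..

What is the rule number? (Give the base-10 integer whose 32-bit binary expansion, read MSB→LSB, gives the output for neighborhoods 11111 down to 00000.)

4074032713

  [31] ##### => #  t=5,i=0
  [30] ####. => #  t=4,i=1
  [29] ###.# => #  t=0,i=1
  [28] ###.. => #  t=1,i=8
  [27] ##.## => .  t=0,i=17
  [26] ##.#. => .  t=0,i=2
  [25] ##..# => #  t=2,i=5
  [24] ##... => .  t=1,i=9
  [23] #.### => #  t=0,i=21
  [22] #.##. => #  t=0,i=18
  [21] #.#.# => .  t=3,i=5
  [20] #.#.. => #  t=0,i=3
  [19] #..## => .  t=0,i=13
  [18] #..#. => #  t=3,i=2
  [17] #...# => .  t=1,i=10
  [16] #.... => .  t=0,i=5
  [15] .#### => #  t=4,i=0
  [14] .###. => #  t=0,i=0
  [13] .##.# => .  t=0,i=19
  [12] .##.. => .  t=2,i=4
  [11] .#.## => #  t=4,i=5
  [10] .#.#. => #  t=2,i=14
  [9] .#..# => #  t=0,i=12
  [8] .#... => .  t=0,i=4
  [7] ..### => .  t=0,i=14
  [6] ..##. => #  t=1,i=15
  [5] ..#.# => .  t=2,i=13
  [4] ..#.. => .  t=0,i=11
  [3] ...## => #  t=3,i=13
  [2] ...#. => .  t=0,i=10
  [1] ....# => .  t=0,i=9
  [0] ..... => #  t=0,i=6
  bits 11110010110101001100111001001001 = 4074032713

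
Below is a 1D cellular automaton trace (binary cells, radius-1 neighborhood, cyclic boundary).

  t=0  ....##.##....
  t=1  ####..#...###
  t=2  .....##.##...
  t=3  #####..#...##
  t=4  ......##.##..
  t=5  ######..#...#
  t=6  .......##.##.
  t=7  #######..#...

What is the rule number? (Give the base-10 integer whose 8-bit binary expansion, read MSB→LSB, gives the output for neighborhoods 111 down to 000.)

  nb ###: next=.  (t=1,i=0, bit7=0)
  nb ##.: next=.  (t=0,i=5, bit6=0)
  nb #.#: next=#  (t=0,i=6, bit5=1)
  nb #..: next=.  (t=0,i=9, bit4=0)
  nb .##: next=.  (t=0,i=4, bit3=0)
  nb .#.: next=#  (t=1,i=6, bit2=1)
  nb ..#: next=#  (t=0,i=3, bit1=1)
  nb ...: next=#  (t=0,i=0, bit0=1)
  bits 00100111 = 39

39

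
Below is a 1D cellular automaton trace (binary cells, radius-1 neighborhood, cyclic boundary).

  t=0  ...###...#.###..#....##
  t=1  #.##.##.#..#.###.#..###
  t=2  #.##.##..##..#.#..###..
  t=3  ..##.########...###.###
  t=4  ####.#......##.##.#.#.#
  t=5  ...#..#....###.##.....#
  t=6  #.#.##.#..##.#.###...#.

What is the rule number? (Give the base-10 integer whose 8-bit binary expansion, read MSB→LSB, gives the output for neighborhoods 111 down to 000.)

90

  nb ###: next=.  (t=0,i=4, bit7=0)
  nb ##.: next=#  (t=0,i=5, bit6=1)
  nb #.#: next=.  (t=0,i=10, bit5=0)
  nb #..: next=#  (t=0,i=0, bit4=1)
  nb .##: next=#  (t=0,i=3, bit3=1)
  nb .#.: next=.  (t=0,i=9, bit2=0)
  nb ..#: next=#  (t=0,i=2, bit1=1)
  nb ...: next=.  (t=0,i=1, bit0=0)
  bits 01011010 = 90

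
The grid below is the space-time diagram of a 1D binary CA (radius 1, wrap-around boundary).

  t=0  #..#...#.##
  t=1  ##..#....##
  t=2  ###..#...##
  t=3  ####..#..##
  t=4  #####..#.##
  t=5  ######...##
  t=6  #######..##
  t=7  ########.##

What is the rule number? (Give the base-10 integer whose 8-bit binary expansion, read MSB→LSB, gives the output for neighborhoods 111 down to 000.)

216

  nb ###: next=#  (t=0,i=10, bit7=1)
  nb ##.: next=#  (t=0,i=0, bit6=1)
  nb #.#: next=.  (t=0,i=8, bit5=0)
  nb #..: next=#  (t=0,i=1, bit4=1)
  nb .##: next=#  (t=0,i=9, bit3=1)
  nb .#.: next=.  (t=0,i=3, bit2=0)
  nb ..#: next=.  (t=0,i=2, bit1=0)
  nb ...: next=.  (t=0,i=5, bit0=0)
  bits 11011000 = 216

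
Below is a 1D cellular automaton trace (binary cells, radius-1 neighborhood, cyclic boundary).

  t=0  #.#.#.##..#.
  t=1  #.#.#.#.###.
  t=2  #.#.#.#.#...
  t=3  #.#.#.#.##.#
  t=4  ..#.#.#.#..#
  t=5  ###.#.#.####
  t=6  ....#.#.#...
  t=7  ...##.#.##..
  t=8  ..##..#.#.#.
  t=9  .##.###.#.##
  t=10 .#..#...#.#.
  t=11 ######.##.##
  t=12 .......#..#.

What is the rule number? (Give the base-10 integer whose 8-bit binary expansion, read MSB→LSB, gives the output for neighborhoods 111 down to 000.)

  nb ###: next=.  (t=1,i=9, bit7=0)
  nb ##.: next=.  (t=0,i=7, bit6=0)
  nb #.#: next=.  (t=0,i=1, bit5=0)
  nb #..: next=#  (t=0,i=8, bit4=1)
  nb .##: next=#  (t=0,i=6, bit3=1)
  nb .#.: next=#  (t=0,i=0, bit2=1)
  nb ..#: next=#  (t=0,i=9, bit1=1)
  nb ...: next=.  (t=2,i=10, bit0=0)
  bits 00011110 = 30

30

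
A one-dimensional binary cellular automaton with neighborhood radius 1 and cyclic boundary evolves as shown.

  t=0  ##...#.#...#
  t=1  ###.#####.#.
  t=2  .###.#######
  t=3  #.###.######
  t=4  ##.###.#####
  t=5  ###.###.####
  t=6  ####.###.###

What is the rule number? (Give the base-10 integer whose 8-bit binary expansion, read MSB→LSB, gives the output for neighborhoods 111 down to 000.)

  nb ###: next=#  (t=0,i=0, bit7=1)
  nb ##.: next=#  (t=0,i=1, bit6=1)
  nb #.#: next=#  (t=0,i=6, bit5=1)
  nb #..: next=#  (t=0,i=2, bit4=1)
  nb .##: next=.  (t=0,i=11, bit3=0)
  nb .#.: next=#  (t=0,i=5, bit2=1)
  nb ..#: next=#  (t=0,i=4, bit1=1)
  nb ...: next=.  (t=0,i=3, bit0=0)
  bits 11110110 = 246

246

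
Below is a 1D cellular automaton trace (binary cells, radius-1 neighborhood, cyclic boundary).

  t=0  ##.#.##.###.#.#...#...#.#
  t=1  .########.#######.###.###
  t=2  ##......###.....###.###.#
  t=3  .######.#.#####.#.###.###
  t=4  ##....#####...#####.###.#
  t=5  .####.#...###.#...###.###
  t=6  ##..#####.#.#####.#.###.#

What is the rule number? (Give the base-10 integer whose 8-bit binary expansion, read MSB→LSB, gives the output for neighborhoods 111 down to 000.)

  [7] ### => .  t=0,i=0
  [6] ##. => #  t=0,i=1
  [5] #.# => #  t=0,i=2
  [4] #.. => #  t=0,i=15
  [3] .## => #  t=0,i=5
  [2] .#. => #  t=0,i=3
  [1] ..# => .  t=0,i=17
  [0] ... => #  t=0,i=16
  bits 01111101 = 125

125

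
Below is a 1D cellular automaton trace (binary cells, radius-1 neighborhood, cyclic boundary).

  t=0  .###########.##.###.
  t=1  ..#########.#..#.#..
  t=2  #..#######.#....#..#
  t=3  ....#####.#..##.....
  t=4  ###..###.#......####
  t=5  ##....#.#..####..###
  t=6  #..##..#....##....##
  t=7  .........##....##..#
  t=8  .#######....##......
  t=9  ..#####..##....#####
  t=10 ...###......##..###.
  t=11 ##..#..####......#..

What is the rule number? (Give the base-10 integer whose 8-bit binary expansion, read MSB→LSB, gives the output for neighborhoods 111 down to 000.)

  [7] ### => #  t=0,i=2
  [6] ##. => .  t=0,i=11
  [5] #.# => #  t=0,i=12
  [4] #.. => .  t=0,i=19
  [3] .## => .  t=0,i=1
  [2] .#. => .  t=1,i=12
  [1] ..# => .  t=0,i=0
  [0] ... => #  t=1,i=0
  bits 10100001 = 161

161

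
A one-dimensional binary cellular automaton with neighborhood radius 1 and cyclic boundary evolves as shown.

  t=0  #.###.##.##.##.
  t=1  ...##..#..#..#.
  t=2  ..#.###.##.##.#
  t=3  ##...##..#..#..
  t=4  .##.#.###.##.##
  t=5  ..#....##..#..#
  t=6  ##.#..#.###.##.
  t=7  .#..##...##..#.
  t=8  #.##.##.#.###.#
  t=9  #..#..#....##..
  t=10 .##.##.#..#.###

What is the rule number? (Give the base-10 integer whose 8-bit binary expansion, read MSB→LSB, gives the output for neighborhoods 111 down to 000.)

  ### -> #   bit 7 = 1  t=0,i=3
  ##. -> #   bit 6 = 1  t=0,i=4
  #.# -> .   bit 5 = 0  t=0,i=1
  #.. -> #   bit 4 = 1  t=1,i=5
  .## -> .   bit 3 = 0  t=0,i=2
  .#. -> .   bit 2 = 0  t=0,i=0
  ..# -> #   bit 1 = 1  t=1,i=2
  ... -> .   bit 0 = 0  t=1,i=0
  bits 11010010 = 210

210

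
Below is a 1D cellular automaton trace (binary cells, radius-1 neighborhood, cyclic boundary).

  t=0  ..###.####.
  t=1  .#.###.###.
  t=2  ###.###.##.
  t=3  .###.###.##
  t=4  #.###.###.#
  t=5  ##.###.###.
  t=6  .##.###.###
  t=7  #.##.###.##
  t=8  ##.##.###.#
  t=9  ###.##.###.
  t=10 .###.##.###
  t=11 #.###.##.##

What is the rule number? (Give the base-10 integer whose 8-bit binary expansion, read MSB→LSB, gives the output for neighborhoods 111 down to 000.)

  ### -> #   bit 7 = 1  t=0,i=3
  ##. -> #   bit 6 = 1  t=0,i=4
  #.# -> #   bit 5 = 1  t=0,i=5
  #.. -> .   bit 4 = 0  t=0,i=10
  .## -> .   bit 3 = 0  t=0,i=2
  .#. -> #   bit 2 = 1  t=1,i=1
  ..# -> #   bit 1 = 1  t=0,i=1
  ... -> .   bit 0 = 0  t=0,i=0
  bits 11100110 = 230

230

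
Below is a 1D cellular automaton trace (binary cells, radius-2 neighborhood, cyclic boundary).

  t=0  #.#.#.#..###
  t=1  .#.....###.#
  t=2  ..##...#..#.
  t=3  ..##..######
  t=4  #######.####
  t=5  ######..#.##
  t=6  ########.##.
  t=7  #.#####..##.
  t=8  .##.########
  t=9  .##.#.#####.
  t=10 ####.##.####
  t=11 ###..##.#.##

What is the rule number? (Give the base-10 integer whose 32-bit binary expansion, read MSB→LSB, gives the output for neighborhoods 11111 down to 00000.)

  nb #####: next=#  (t=3,i=8, bit31=1)
  nb ####.: next=#  (t=0,i=11, bit30=1)
  nb ###.#: next=.  (t=0,i=0, bit29=0)
  nb ###..: next=#  (t=3,i=11, bit28=1)
  nb ##.##: next=.  (t=4,i=7, bit27=0)
  nb ##.#.: next=#  (t=0,i=1, bit26=1)
  nb ##..#: next=#  (t=3,i=0, bit25=1)
  nb ##...: next=.  (t=2,i=4, bit24=0)
  nb #.###: next=#  (t=4,i=8, bit23=1)
  nb #.##.: next=#  (t=6,i=9, bit22=1)
  nb #.#.#: next=.  (t=0,i=2, bit21=0)
  nb #.#..: next=.  (t=0,i=6, bit20=0)
  nb #..##: next=#  (t=0,i=8, bit19=1)
  nb #..#.: next=#  (t=2,i=9, bit18=1)
  nb #...#: next=.  (t=2,i=0, bit17=0)
  nb #....: next=#  (t=1,i=3, bit16=1)
  nb .####: next=.  (t=0,i=10, bit15=0)
  nb .###.: next=.  (t=1,i=8, bit14=0)
  nb .##.#: next=#  (t=6,i=10, bit13=1)
  nb .##..: next=#  (t=2,i=3, bit12=1)
  nb .#.##: next=#  (t=5,i=9, bit11=1)
  nb .#.#.: next=.  (t=0,i=3, bit10=0)
  nb .#..#: next=#  (t=0,i=7, bit9=1)
  nb .#...: next=#  (t=1,i=2, bit8=1)
  nb ..###: next=#  (t=0,i=9, bit7=1)
  nb ..##.: next=#  (t=2,i=2, bit6=1)
  nb ..#.#: next=.  (t=5,i=8, bit5=0)
  nb ..#..: next=#  (t=2,i=7, bit4=1)
  nb ...##: next=.  (t=1,i=6, bit3=0)
  nb ...#.: next=#  (t=2,i=6, bit2=1)
  nb ....#: next=.  (t=1,i=5, bit1=0)
  nb .....: next=.  (t=1,i=4, bit0=0)
  bits 11010110110011010011101111010100 = 3603774420

3603774420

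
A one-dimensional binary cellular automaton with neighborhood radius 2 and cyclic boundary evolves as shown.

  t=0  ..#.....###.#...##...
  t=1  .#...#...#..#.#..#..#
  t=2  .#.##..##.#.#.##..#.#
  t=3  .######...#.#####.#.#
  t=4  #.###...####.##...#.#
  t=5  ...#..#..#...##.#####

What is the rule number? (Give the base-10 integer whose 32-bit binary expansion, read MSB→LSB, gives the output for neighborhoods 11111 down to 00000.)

2189089317

  [31] ##### => #  t=3,i=3
  [30] ####. => .  t=3,i=5
  [29] ###.# => .  t=0,i=10
  [28] ###.. => .  t=3,i=6
  [27] ##.## => .  t=4,i=1
  [26] ##.#. => .  t=0,i=11
  [25] ##..# => #  t=2,i=5
  [24] ##... => .  t=0,i=18
  [23] #.### => .  t=3,i=1
  [22] #.##. => #  t=2,i=3
  [21] #.#.# => #  t=2,i=1
  [20] #.#.. => #  t=0,i=12
  [19] #..## => #  t=2,i=6
  [18] #..#. => .  t=1,i=11
  [17] #...# => #  t=0,i=14
  [16] #.... => .  t=0,i=4
  [15] .#### => #  t=3,i=2
  [14] .###. => #  t=0,i=9
  [13] .##.# => .  t=2,i=8
  [12] .##.. => #  t=0,i=17
  [11] .#.## => #  t=2,i=2
  [10] .#.#. => .  t=1,i=0
  [9] .#..# => #  t=1,i=10
  [8] .#... => .  t=0,i=3
  [7] ..### => .  t=0,i=8
  [6] ..##. => .  t=0,i=16
  [5] ..#.# => #  t=1,i=12
  [4] ..#.. => .  t=0,i=2
  [3] ...## => .  t=0,i=7
  [2] ...#. => #  t=0,i=1
  [1] ....# => .  t=0,i=0
  [0] ..... => #  t=0,i=5
  bits 10000010011110101101101000100101 = 2189089317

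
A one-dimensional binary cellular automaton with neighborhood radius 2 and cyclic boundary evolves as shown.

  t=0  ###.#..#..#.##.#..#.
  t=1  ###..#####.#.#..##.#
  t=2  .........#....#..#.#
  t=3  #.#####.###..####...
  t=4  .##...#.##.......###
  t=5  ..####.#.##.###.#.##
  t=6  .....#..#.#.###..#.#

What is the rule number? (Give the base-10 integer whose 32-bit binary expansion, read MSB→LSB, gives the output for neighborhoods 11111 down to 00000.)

  #####|.  b31=0 t=1,i=7
  ####.|.  b30=0 t=1,i=1
  ###.#|#  b29=1 t=0,i=2
  ###..|.  b28=0 t=1,i=2
  ##.##|.  b27=0 t=1,i=18
  ##.#.|.  b26=0 t=0,i=3
  ##..#|.  b25=0 t=1,i=3
  ##...|#  b24=1 t=3,i=17
  #.###|#  b23=1 t=0,i=0
  #.##.|.  b22=0 t=0,i=12
  #.#.#|.  b21=0 t=1,i=11
  #.#..|.  b20=0 t=0,i=4
  #..##|.  b19=0 t=1,i=4
  #..#.|#  b18=1 t=0,i=6
  #...#|#  b17=1 t=3,i=18
  #....|.  b16=0 t=2,i=1
  .####|.  b15=0 t=1,i=0
  .###.|#  b14=1 t=0,i=1
  .##.#|#  b13=1 t=0,i=13
  .##..|#  b12=1 t=4,i=2
  .#.##|#  b11=1 t=0,i=11
  .#.#.|.  b10=0 t=1,i=12
  .#..#|#  b9=1 t=0,i=5
  .#...|#  b8=1 t=2,i=0
  ..###|.  b7=0 t=1,i=5
  ..##.|.  b6=0 t=1,i=16
  ..#.#|.  b5=0 t=0,i=10
  ..#..|#  b4=1 t=0,i=7
  ...##|#  b3=1 t=4,i=16
  ...#.|#  b2=1 t=2,i=8
  ....#|.  b1=0 t=2,i=7
  .....|#  b0=1 t=2,i=2
  bits 00100001100001100111101100011101 = 562461469

562461469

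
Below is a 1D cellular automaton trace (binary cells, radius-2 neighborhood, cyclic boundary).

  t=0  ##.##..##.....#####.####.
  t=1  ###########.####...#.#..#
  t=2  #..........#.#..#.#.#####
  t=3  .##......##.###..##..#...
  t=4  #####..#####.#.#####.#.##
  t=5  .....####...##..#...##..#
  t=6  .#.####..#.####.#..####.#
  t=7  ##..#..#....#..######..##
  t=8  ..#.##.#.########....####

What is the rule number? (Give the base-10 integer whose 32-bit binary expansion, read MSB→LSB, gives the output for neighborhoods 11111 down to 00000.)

259651294

  nb #####: next=.  (t=0,i=16, bit31=0)
  nb ####.: next=.  (t=0,i=17, bit30=0)
  nb ###.#: next=.  (t=0,i=18, bit29=0)
  nb ###..: next=.  (t=1,i=15, bit28=0)
  nb ##.##: next=#  (t=0,i=2, bit27=1)
  nb ##.#.: next=#  (t=4,i=12, bit26=1)
  nb ##..#: next=#  (t=0,i=5, bit25=1)
  nb ##...: next=#  (t=0,i=9, bit24=1)
  nb #.###: next=.  (t=0,i=20, bit23=0)
  nb #.##.: next=#  (t=0,i=0, bit22=1)
  nb #.#.#: next=#  (t=2,i=18, bit21=1)
  nb #.#..: next=#  (t=1,i=21, bit20=1)
  nb #..##: next=#  (t=0,i=6, bit19=1)
  nb #..#.: next=.  (t=2,i=15, bit18=0)
  nb #...#: next=.  (t=1,i=17, bit17=0)
  nb #....: next=#  (t=0,i=10, bit16=1)
  nb .####: next=#  (t=0,i=15, bit15=1)
  nb .###.: next=#  (t=3,i=13, bit14=1)
  nb .##.#: next=#  (t=0,i=1, bit13=1)
  nb .##..: next=#  (t=0,i=4, bit12=1)
  nb .#.##: next=.  (t=2,i=19, bit11=0)
  nb .#.#.: next=#  (t=1,i=20, bit10=1)
  nb .#..#: next=#  (t=1,i=22, bit9=1)
  nb .#...: next=.  (t=3,i=22, bit8=0)
  nb ..###: next=#  (t=0,i=14, bit7=1)
  nb ..##.: next=#  (t=0,i=7, bit6=1)
  nb ..#.#: next=.  (t=1,i=19, bit5=0)
  nb ..#..: next=#  (t=3,i=21, bit4=1)
  nb ...##: next=#  (t=0,i=13, bit3=1)
  nb ...#.: next=#  (t=1,i=18, bit2=1)
  nb ....#: next=#  (t=0,i=12, bit1=1)
  nb .....: next=.  (t=0,i=11, bit0=0)
  bits 00001111011110011111011011011110 = 259651294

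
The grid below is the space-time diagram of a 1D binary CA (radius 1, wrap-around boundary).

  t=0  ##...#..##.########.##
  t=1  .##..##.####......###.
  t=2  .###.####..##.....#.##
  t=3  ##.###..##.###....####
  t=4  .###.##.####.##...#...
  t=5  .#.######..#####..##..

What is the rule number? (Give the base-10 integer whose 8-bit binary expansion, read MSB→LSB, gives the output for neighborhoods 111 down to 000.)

124

  [7] ### => .  t=0,i=0
  [6] ##. => #  t=0,i=1
  [5] #.# => #  t=0,i=10
  [4] #.. => #  t=0,i=2
  [3] .## => #  t=0,i=8
  [2] .#. => #  t=0,i=5
  [1] ..# => .  t=0,i=4
  [0] ... => .  t=0,i=3
  bits 01111100 = 124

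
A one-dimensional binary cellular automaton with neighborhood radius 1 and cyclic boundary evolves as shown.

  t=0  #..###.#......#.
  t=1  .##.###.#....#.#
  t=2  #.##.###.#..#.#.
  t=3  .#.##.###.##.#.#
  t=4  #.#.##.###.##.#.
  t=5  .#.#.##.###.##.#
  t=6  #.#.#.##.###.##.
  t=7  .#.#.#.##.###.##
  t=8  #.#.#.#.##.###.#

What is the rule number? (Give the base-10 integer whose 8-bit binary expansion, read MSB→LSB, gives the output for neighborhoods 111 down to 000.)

  ###|#  b7=1 t=0,i=4
  ##.|#  b6=1 t=0,i=5
  #.#|#  b5=1 t=0,i=6
  #..|#  b4=1 t=0,i=1
  .##|.  b3=0 t=0,i=3
  .#.|.  b2=0 t=0,i=0
  ..#|#  b1=1 t=0,i=2
  ...|.  b0=0 t=0,i=9
  bits 11110010 = 242

242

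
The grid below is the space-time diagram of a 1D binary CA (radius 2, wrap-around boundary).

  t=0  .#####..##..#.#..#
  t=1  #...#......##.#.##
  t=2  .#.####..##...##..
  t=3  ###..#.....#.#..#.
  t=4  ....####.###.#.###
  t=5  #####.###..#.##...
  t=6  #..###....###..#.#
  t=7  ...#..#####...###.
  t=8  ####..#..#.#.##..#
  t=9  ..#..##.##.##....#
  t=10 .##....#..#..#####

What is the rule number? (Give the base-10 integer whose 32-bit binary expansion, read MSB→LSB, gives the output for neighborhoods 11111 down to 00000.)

  nb #####: next=.  (t=0,i=3, bit31=0)
  nb ####.: next=#  (t=0,i=4, bit30=1)
  nb ###.#: next=#  (t=4,i=7, bit29=1)
  nb ###..: next=.  (t=0,i=5, bit28=0)
  nb ##.##: next=#  (t=4,i=8, bit27=1)
  nb ##.#.: next=.  (t=1,i=13, bit26=0)
  nb ##..#: next=.  (t=0,i=6, bit25=0)
  nb ##...: next=#  (t=1,i=1, bit24=1)
  nb #.###: next=.  (t=0,i=1, bit23=0)
  nb #.##.: next=.  (t=5,i=13, bit22=0)
  nb #.#.#: next=#  (t=1,i=14, bit21=1)
  nb #.#..: next=#  (t=0,i=14, bit20=1)
  nb #..##: next=.  (t=0,i=7, bit19=0)
  nb #..#.: next=#  (t=0,i=11, bit18=1)
  nb #...#: next=.  (t=1,i=2, bit17=0)
  nb #....: next=#  (t=1,i=6, bit16=1)
  nb .####: next=.  (t=0,i=2, bit15=0)
  nb .###.: next=.  (t=1,i=17, bit14=0)
  nb .##.#: next=.  (t=1,i=12, bit13=0)
  nb .##..: next=.  (t=0,i=9, bit12=0)
  nb .#.##: next=#  (t=0,i=0, bit11=1)
  nb .#.#.: next=.  (t=0,i=13, bit10=0)
  nb .#..#: next=.  (t=0,i=15, bit9=0)
  nb .#...: next=#  (t=1,i=5, bit8=1)
  nb ..###: next=#  (t=4,i=4, bit7=1)
  nb ..##.: next=.  (t=0,i=8, bit6=0)
  nb ..#.#: next=#  (t=0,i=12, bit5=1)
  nb ..#..: next=#  (t=1,i=4, bit4=1)
  nb ...##: next=#  (t=1,i=10, bit3=1)
  nb ...#.: next=#  (t=1,i=3, bit2=1)
  nb ....#: next=#  (t=1,i=9, bit1=1)
  nb .....: next=.  (t=1,i=7, bit0=0)
  bits 01101001001101010000100110111110 = 1765083582

1765083582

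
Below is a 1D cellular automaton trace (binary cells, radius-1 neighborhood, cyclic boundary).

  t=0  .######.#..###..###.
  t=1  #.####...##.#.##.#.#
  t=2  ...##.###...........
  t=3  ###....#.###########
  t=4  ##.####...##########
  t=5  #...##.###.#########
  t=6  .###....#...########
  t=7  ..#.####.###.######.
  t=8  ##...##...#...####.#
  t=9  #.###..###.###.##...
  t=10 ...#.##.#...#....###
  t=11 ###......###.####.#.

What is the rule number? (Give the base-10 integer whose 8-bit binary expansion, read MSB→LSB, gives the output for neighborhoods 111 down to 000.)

  nb ###: next=#  (t=0,i=2, bit7=1)
  nb ##.: next=.  (t=0,i=6, bit6=0)
  nb #.#: next=.  (t=0,i=7, bit5=0)
  nb #..: next=#  (t=0,i=9, bit4=1)
  nb .##: next=.  (t=0,i=1, bit3=0)
  nb .#.: next=.  (t=0,i=8, bit2=0)
  nb ..#: next=#  (t=0,i=0, bit1=1)
  nb ...: next=#  (t=1,i=7, bit0=1)
  bits 10010011 = 147

147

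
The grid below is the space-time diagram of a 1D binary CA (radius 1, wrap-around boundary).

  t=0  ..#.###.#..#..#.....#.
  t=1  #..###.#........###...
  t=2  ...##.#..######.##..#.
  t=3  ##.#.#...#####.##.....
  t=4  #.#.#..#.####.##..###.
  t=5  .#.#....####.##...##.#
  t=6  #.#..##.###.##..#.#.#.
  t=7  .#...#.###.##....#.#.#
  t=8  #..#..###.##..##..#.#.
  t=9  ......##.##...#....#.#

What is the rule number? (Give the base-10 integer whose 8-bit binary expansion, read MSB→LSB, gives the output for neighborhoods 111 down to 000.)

  nb ###: next=#  (t=0,i=5, bit7=1)
  nb ##.: next=.  (t=0,i=6, bit6=0)
  nb #.#: next=#  (t=0,i=3, bit5=1)
  nb #..: next=.  (t=0,i=9, bit4=0)
  nb .##: next=#  (t=0,i=4, bit3=1)
  nb .#.: next=.  (t=0,i=2, bit2=0)
  nb ..#: next=.  (t=0,i=1, bit1=0)
  nb ...: next=#  (t=0,i=0, bit0=1)
  bits 10101001 = 169

169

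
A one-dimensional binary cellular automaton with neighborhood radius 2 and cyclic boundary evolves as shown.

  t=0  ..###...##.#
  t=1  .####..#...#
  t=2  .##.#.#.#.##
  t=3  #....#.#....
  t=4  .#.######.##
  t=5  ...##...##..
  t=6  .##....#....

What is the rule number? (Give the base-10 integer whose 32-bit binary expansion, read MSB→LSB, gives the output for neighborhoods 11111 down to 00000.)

  nb #####: next=.  (t=4,i=5, bit31=0)
  nb ####.: next=.  (t=1,i=3, bit30=0)
  nb ###.#: next=#  (t=4,i=8, bit29=1)
  nb ###..: next=#  (t=0,i=4, bit28=1)
  nb ##.##: next=#  (t=2,i=0, bit27=1)
  nb ##.#.: next=.  (t=0,i=10, bit26=0)
  nb ##..#: next=.  (t=1,i=5, bit25=0)
  nb ##...: next=.  (t=0,i=5, bit24=0)
  nb #.###: next=#  (t=1,i=1, bit23=1)
  nb #.##.: next=.  (t=2,i=1, bit22=0)
  nb #.#.#: next=.  (t=2,i=4, bit21=0)
  nb #.#..: next=#  (t=0,i=11, bit20=1)
  nb #..##: next=#  (t=0,i=1, bit19=1)
  nb #..#.: next=#  (t=1,i=6, bit18=1)
  nb #...#: next=.  (t=0,i=6, bit17=0)
  nb #....: next=.  (t=3,i=2, bit16=0)
  nb .####: next=#  (t=1,i=2, bit15=1)
  nb .###.: next=#  (t=0,i=3, bit14=1)
  nb .##.#: next=.  (t=0,i=9, bit13=0)
  nb .##..: next=.  (t=5,i=4, bit12=0)
  nb .#.##: next=.  (t=1,i=0, bit11=0)
  nb .#.#.: next=#  (t=2,i=5, bit10=1)
  nb .#..#: next=.  (t=0,i=0, bit9=0)
  nb .#...: next=#  (t=1,i=8, bit8=1)
  nb ..###: next=#  (t=0,i=2, bit7=1)
  nb ..##.: next=.  (t=0,i=8, bit6=0)
  nb ..#.#: next=#  (t=1,i=11, bit5=1)
  nb ..#..: next=.  (t=1,i=7, bit4=0)
  nb ...##: next=#  (t=0,i=7, bit3=1)
  nb ...#.: next=#  (t=1,i=10, bit2=1)
  nb ....#: next=#  (t=3,i=3, bit1=1)
  nb .....: next=.  (t=5,i=0, bit0=0)
  bits 00111000100111001100010110101110 = 949798318

949798318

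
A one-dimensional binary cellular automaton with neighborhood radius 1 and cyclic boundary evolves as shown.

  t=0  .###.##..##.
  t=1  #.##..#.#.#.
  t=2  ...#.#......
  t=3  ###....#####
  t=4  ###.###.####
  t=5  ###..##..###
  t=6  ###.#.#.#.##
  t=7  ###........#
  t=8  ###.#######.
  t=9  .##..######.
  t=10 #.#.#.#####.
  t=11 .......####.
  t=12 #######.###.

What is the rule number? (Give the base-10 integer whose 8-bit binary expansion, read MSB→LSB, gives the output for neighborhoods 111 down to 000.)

195

  ### -> #   bit 7 = 1  t=0,i=2
  ##. -> #   bit 6 = 1  t=0,i=3
  #.# -> .   bit 5 = 0  t=0,i=4
  #.. -> .   bit 4 = 0  t=0,i=7
  .## -> .   bit 3 = 0  t=0,i=1
  .#. -> .   bit 2 = 0  t=1,i=0
  ..# -> #   bit 1 = 1  t=0,i=0
  ... -> #   bit 0 = 1  t=2,i=0
  bits 11000011 = 195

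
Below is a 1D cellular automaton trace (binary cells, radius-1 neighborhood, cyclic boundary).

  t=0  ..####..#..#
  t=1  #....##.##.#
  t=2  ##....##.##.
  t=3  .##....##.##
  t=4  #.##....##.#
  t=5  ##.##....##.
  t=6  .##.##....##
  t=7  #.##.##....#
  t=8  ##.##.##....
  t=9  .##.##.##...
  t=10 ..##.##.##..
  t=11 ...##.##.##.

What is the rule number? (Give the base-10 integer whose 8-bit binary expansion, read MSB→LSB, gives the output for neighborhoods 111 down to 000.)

116

  [7] ### => .  t=0,i=3
  [6] ##. => #  t=0,i=5
  [5] #.# => #  t=1,i=7
  [4] #.. => #  t=0,i=0
  [3] .## => .  t=0,i=2
  [2] .#. => #  t=0,i=8
  [1] ..# => .  t=0,i=1
  [0] ... => .  t=1,i=2
  bits 01110100 = 116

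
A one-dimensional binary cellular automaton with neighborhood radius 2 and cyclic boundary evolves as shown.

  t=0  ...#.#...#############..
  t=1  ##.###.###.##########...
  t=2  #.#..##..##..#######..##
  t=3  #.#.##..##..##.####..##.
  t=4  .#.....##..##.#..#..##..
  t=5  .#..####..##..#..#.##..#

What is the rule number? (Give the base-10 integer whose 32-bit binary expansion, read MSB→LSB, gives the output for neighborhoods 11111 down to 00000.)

  ##### -> #   bit 31 = 1  t=0,i=11
  ####. -> #   bit 30 = 1  t=0,i=20
  ###.# -> #   bit 29 = 1  t=1,i=5
  ###.. -> .   bit 28 = 0  t=0,i=21
  ##.## -> #   bit 27 = 1  t=1,i=2
  ##.#. -> .   bit 26 = 0  t=2,i=1
  ##..# -> .   bit 25 = 0  t=2,i=7
  ##... -> .   bit 24 = 0  t=0,i=22
  #.### -> .   bit 23 = 0  t=1,i=3
  #.##. -> .   bit 22 = 0  t=3,i=4
  #.#.# -> .   bit 21 = 0  t=3,i=0
  #.#.. -> #   bit 20 = 1  t=0,i=5
  #..## -> #   bit 19 = 1  t=2,i=4
  #..#. -> .   bit 18 = 0  t=4,i=16
  #...# -> #   bit 17 = 1  t=0,i=7
  #.... -> .   bit 16 = 0  t=0,i=23
  .#### -> .   bit 15 = 0  t=0,i=10
  .###. -> .   bit 14 = 0  t=1,i=4
  .##.# -> .   bit 13 = 0  t=1,i=1
  .##.. -> .   bit 12 = 0  t=2,i=6
  .#.## -> .   bit 11 = 0  t=3,i=3
  .#.#. -> #   bit 10 = 1  t=0,i=4
  .#..# -> .   bit 9 = 0  t=2,i=3
  .#... -> .   bit 8 = 0  t=0,i=6
  ..### -> #   bit 7 = 1  t=0,i=9
  ..##. -> #   bit 6 = 1  t=1,i=0
  ..#.# -> #   bit 5 = 1  t=0,i=3
  ..#.. -> #   bit 4 = 1  t=4,i=1
  ...## -> #   bit 3 = 1  t=0,i=8
  ...#. -> .   bit 2 = 0  t=0,i=2
  ....# -> #   bit 1 = 1  t=0,i=1
  ..... -> #   bit 0 = 1  t=0,i=0
  bits 11101000000110100000010011111011 = 3894019323

3894019323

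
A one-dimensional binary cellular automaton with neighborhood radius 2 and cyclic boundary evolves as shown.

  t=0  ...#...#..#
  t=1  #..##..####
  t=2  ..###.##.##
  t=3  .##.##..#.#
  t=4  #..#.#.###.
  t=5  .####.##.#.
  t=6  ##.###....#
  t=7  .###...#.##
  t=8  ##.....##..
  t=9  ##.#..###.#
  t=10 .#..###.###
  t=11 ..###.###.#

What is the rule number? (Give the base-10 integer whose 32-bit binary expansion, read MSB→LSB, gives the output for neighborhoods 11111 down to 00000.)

  #####|#  b31=1 t=1,i=9
  ####.|#  b30=1 t=1,i=10
  ###.#|#  b29=1 t=2,i=4
  ###..|.  b28=0 t=1,i=0
  ##.##|#  b27=1 t=2,i=5
  ##.#.|.  b26=0 t=4,i=10
  ##..#|.  b25=0 t=1,i=1
  ##...|.  b24=0 t=6,i=6
  #.###|#  b23=1 t=4,i=7
  #.##.|.  b22=0 t=2,i=6
  #.#.#|.  b21=0 t=3,i=10
  #.#..|.  b20=0 t=4,i=0
  #..##|#  b19=1 t=1,i=2
  #..#.|#  b18=1 t=0,i=9
  #...#|.  b17=0 t=0,i=1
  #....|#  b16=1 t=6,i=7
  .####|.  b15=0 t=1,i=8
  .###.|.  b14=0 t=2,i=3
  .##.#|.  b13=0 t=2,i=7
  .##..|#  b12=1 t=1,i=4
  .#.##|#  b11=1 t=3,i=0
  .#.#.|#  b10=1 t=3,i=9
  .#..#|#  b9=1 t=0,i=8
  .#...|#  b8=1 t=0,i=0
  ..###|#  b7=1 t=1,i=7
  ..##.|#  b6=1 t=1,i=3
  ..#.#|#  b5=1 t=3,i=8
  ..#..|#  b4=1 t=0,i=3
  ...##|#  b3=1 t=6,i=9
  ...#.|.  b2=0 t=0,i=2
  ....#|.  b1=0 t=6,i=8
  .....|.  b0=0 t=8,i=4
  bits 11101000100011010001111111111000 = 3901562872

3901562872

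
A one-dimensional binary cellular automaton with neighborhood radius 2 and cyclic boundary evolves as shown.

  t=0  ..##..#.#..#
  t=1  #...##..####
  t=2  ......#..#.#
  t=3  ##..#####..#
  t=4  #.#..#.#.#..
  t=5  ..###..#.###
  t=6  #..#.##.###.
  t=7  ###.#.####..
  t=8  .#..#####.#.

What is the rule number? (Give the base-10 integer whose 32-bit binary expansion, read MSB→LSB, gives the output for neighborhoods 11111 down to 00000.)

  nb #####: next=.  (t=1,i=10, bit31=0)
  nb ####.: next=#  (t=1,i=11, bit30=1)
  nb ###.#: next=.  (t=6,i=10, bit29=0)
  nb ###..: next=.  (t=1,i=0, bit28=0)
  nb ##.##: next=#  (t=6,i=7, bit27=1)
  nb ##.#.: next=.  (t=6,i=11, bit26=0)
  nb ##..#: next=#  (t=0,i=4, bit25=1)
  nb ##...: next=.  (t=1,i=1, bit24=0)
  nb #.###: next=#  (t=5,i=9, bit23=1)
  nb #.##.: next=.  (t=6,i=5, bit22=0)
  nb #.#.#: next=#  (t=4,i=7, bit21=1)
  nb #.#..: next=#  (t=0,i=8, bit20=1)
  nb #..##: next=.  (t=0,i=1, bit19=0)
  nb #..#.: next=#  (t=0,i=5, bit18=1)
  nb #...#: next=.  (t=1,i=2, bit17=0)
  nb #....: next=#  (t=2,i=1, bit16=1)
  nb .####: next=#  (t=1,i=9, bit15=1)
  nb .###.: next=#  (t=3,i=0, bit14=1)
  nb .##.#: next=#  (t=6,i=6, bit13=1)
  nb .##..: next=.  (t=0,i=3, bit12=0)
  nb .#.##: next=#  (t=5,i=8, bit11=1)
  nb .#.#.: next=.  (t=0,i=7, bit10=0)
  nb .#..#: next=#  (t=0,i=0, bit9=1)
  nb .#...: next=#  (t=2,i=0, bit8=1)
  nb ..###: next=.  (t=1,i=8, bit7=0)
  nb ..##.: next=.  (t=0,i=2, bit6=0)
  nb ..#.#: next=.  (t=0,i=6, bit5=0)
  nb ..#..: next=#  (t=0,i=11, bit4=1)
  nb ...##: next=.  (t=1,i=3, bit3=0)
  nb ...#.: next=#  (t=2,i=5, bit2=1)
  nb ....#: next=#  (t=2,i=4, bit1=1)
  nb .....: next=.  (t=2,i=2, bit0=0)
  bits 01001010101101011110101100010110 = 1253436182

1253436182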